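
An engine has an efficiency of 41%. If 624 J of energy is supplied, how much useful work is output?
W_out = η × W_in = 0.41 × 624 = 255.84 J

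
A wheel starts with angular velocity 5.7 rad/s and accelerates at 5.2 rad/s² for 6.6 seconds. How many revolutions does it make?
θ = ω₀t + ½αt² = 5.7×6.6 + ½×5.2×6.6² = 150.88 rad
Revolutions = θ/(2π) = 150.88/(2π) = 24.01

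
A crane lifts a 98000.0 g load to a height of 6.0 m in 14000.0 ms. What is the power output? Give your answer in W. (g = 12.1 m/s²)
W = mgh = 98×12.1×6 = 7115 J
P = W/t = 7115/14 = 508.2 W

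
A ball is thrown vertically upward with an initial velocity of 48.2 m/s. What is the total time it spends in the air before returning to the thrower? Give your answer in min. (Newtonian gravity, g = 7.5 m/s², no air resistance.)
t_total = 2v₀/g (with unit conversion) = 0.2142 min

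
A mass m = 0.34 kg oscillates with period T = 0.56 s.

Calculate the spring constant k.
T = 2π√(m/k) → k = m(2π/T)² = 0.34×(2π/0.56)² = 42.8 N/m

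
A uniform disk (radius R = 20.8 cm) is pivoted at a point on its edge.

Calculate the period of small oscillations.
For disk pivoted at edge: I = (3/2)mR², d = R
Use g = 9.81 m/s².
I/m = (3/2)R² = 0.0649 m²; d = R = 0.208 m
T = 2π√((3/2)R²/(gR)) = 2π√(3R/(2g)) = 1.121 s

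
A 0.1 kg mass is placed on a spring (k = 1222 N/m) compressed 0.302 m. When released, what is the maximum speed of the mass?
½kx² = ½mv² → v = x√(k/m) = 0.302×√(1222/0.1) = 33.38 m/s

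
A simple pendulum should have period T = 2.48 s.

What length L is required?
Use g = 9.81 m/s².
T = 2π√(L/g) → L = g(T/2π)² = 9.81×(2.48/2π)² = 1.528 m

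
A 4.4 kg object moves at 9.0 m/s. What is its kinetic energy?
KE = ½mv² = ½×4.4×9.0² = 178.2 J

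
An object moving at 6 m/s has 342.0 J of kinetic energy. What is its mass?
KE = ½mv² → m = 2KE/v² = 2×342.0/6² = 19.0 kg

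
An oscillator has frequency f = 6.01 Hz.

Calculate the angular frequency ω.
ω = 2πf = 2π×6.01 = 37.76 rad/s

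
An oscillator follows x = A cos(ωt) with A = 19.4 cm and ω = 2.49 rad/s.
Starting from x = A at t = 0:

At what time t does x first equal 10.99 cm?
cos(ωt) = x/A = 10.99/19.4 = 0.5665
ωt = arccos(0.5665) = 0.9686 rad
t = 0.9686/2.49 = 0.389 s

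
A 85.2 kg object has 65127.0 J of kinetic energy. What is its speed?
KE = ½mv² → v = √(2KE/m) = √(2×65127.0/85.2) = 39.1 m/s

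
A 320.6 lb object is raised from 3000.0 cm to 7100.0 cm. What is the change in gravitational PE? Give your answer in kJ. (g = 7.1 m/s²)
ΔPE = mg(h₂ − h₁) = 145.4 kg × 7.1 m/s² × (71 − 30) m = 4.233e+04 J = 42.33 kJ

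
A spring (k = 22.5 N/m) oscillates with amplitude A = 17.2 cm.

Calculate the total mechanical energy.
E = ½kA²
E = ½kA² = ½×22.5×(0.172)² = 0.3328 J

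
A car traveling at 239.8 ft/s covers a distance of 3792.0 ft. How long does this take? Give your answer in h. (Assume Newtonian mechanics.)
t = d/v (with unit conversion) = 0.004393 h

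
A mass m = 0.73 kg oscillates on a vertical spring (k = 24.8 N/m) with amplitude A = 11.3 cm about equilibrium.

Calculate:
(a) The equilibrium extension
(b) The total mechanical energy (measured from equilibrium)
x_eq = mg/k = 0.73×9.81/24.8 = 0.2888 m = 28.88 cm
E = ½kA² = ½×24.8×(0.113)² = 0.1583 J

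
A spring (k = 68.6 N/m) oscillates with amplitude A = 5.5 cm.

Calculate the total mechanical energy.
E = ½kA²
E = ½kA² = ½×68.6×(0.055)² = 0.1038 J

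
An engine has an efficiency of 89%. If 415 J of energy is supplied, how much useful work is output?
W_out = η × W_in = 0.89 × 415 = 369.35 J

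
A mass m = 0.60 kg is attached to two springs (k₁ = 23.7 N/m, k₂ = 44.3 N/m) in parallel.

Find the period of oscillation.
k_eq = k₁+k₂ = 68 N/m
T = 2π√(m/k_eq) = 2π√(0.6/68) = 0.5902 s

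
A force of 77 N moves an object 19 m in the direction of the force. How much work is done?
W = Fd = 77×19 = 1463.0 J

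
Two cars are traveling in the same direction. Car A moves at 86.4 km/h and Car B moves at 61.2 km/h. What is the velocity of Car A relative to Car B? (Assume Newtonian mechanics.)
v_rel = v_A - v_B = 86.4 - 61.2 = 25.2 km/h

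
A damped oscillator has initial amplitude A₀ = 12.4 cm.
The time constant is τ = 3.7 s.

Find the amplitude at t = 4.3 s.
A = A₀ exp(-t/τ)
A = A₀ exp(−t/τ) = 12.4×exp(−4.3/3.7) = 3.879 cm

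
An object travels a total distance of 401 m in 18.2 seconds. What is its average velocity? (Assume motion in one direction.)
v_avg = Δd / Δt = 401 / 18.2 = 22.03 m/s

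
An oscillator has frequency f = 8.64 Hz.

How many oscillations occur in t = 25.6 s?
n = f×t = 8.64×25.6 = 221.2 oscillations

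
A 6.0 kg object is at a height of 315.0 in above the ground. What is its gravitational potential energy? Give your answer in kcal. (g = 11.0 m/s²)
PE = mgh = 6 kg × 11.0 m/s² × 8.001 m = 528.1 J = 0.1262 kcal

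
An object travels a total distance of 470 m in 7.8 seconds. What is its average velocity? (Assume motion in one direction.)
v_avg = Δd / Δt = 470 / 7.8 = 60.26 m/s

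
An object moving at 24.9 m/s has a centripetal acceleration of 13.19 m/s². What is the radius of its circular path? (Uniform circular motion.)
r = v²/a_c = 24.9²/13.19 = 47.01 m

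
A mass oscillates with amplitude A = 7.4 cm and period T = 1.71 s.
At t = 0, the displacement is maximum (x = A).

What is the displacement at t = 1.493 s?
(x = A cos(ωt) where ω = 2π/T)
ω = 2π/T = 2π/1.71 = 3.674 rad/s
x = A cos(ωt) = 7.4×cos(3.674×1.493) = 5.17 cm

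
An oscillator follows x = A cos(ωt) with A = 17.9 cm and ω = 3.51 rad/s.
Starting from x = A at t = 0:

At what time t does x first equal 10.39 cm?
cos(ωt) = x/A = 10.39/17.9 = 0.5804
ωt = arccos(0.5804) = 0.9515 rad
t = 0.9515/3.51 = 0.2711 s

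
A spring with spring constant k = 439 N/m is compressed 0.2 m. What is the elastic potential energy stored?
PE = ½kx² = ½×439×0.2² = 8.78 J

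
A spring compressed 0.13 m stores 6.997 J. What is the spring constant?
PE = ½kx² → k = 2PE/x² = 2×6.997/0.13² = 828.0 N/m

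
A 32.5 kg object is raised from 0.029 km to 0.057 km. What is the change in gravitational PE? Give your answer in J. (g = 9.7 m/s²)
ΔPE = mg(h₂ − h₁) = 32.5 kg × 9.7 m/s² × (57 − 29) m = 8827 J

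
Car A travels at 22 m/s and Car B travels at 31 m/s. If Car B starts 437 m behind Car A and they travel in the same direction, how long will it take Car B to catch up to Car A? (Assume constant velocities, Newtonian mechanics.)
Relative speed: v_rel = 31 - 22 = 9 m/s
Time to catch: t = d₀/v_rel = 437/9 = 48.56 s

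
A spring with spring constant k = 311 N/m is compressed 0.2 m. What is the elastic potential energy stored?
PE = ½kx² = ½×311×0.2² = 6.22 J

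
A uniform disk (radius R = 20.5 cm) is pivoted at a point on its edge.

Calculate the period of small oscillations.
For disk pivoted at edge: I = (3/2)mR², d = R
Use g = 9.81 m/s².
I/m = (3/2)R² = 0.06304 m²; d = R = 0.205 m
T = 2π√((3/2)R²/(gR)) = 2π√(3R/(2g)) = 1.112 s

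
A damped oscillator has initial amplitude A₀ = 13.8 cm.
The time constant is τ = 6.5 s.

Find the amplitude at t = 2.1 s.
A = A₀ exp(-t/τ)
A = A₀ exp(−t/τ) = 13.8×exp(−2.1/6.5) = 9.99 cm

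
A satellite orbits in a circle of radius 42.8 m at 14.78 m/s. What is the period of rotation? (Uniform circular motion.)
T = 2πr/v = 2π×42.8/14.78 = 18.19 s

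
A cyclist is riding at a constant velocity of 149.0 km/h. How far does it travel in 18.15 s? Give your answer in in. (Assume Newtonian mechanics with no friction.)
d = vt (with unit conversion) = 29580.0 in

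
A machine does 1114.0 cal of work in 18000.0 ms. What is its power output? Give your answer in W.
P = W/t = 4661 J / 18 s = 258.9 W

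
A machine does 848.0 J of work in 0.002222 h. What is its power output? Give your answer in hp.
P = W/t = 848 J / 7.999 s = 106 W = 0.1422 hp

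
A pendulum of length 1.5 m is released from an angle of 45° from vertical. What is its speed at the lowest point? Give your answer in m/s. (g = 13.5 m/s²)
h = L(1 − cosθ) = 1.5×(1 − cos45°) = 0.4393 m
v = √(2gh) = √(2×13.5×0.4393) = 3.444 m/s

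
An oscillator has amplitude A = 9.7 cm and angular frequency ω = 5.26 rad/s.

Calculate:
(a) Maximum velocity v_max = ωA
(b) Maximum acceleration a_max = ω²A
v_max = ωA = 5.26×0.097 = 0.5102 m/s
a_max = ω²A = 5.26²×0.097 = 2.684 m/s²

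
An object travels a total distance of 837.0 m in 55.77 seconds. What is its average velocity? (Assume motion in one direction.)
v_avg = Δd / Δt = 837.0 / 55.77 = 15.01 m/s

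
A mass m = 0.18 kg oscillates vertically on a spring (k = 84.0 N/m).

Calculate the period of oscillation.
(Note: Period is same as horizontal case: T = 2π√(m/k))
T = 2π√(m/k) = 2π√(0.18/84.0) = 0.2909 s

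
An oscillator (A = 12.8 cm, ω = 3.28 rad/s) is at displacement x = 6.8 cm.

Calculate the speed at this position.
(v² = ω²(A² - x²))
v = ω√(A² − x²) = 3.28×√(0.128² − 0.068²) = 0.3557 m/s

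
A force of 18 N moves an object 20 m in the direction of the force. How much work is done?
W = Fd = 18×20 = 360.0 J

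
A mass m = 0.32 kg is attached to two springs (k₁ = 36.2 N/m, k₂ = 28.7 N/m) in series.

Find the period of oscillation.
k_eq = k₁k₂/(k₁+k₂) = 16.01 N/m
T = 2π√(m/k_eq) = 2π√(0.32/16.01) = 0.8883 s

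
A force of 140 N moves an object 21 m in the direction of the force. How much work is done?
W = Fd = 140×21 = 2940.0 J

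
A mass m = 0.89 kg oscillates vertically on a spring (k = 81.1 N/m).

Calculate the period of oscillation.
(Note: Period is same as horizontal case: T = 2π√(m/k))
T = 2π√(m/k) = 2π√(0.89/81.1) = 0.6582 s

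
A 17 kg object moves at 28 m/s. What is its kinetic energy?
KE = ½mv² = ½×17×28² = 6664.0 J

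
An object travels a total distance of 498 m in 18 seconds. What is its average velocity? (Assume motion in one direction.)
v_avg = Δd / Δt = 498 / 18 = 27.67 m/s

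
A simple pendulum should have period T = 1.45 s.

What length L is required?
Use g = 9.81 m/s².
T = 2π√(L/g) → L = g(T/2π)² = 9.81×(1.45/2π)² = 0.5225 m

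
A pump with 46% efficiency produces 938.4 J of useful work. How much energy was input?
W_in = W_out/η = 938.4/0.46 = 2040.0 J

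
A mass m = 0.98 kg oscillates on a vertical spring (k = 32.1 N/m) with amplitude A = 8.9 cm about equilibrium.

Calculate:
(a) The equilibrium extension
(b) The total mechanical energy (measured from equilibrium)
x_eq = mg/k = 0.98×9.81/32.1 = 0.2995 m = 29.95 cm
E = ½kA² = ½×32.1×(0.089)² = 0.1271 J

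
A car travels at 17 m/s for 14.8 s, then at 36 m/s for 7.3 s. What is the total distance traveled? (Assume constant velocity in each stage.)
d₁ = v₁t₁ = 17 × 14.8 = 251.6 m
d₂ = v₂t₂ = 36 × 7.3 = 262.8 m
d_total = 251.6 + 262.8 = 514.4 m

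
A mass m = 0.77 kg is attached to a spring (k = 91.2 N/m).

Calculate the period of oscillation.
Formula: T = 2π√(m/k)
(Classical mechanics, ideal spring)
T = 2π√(m/k) = 2π√(0.77/91.2) = 0.5773 s; f = 1/T = 1.732 Hz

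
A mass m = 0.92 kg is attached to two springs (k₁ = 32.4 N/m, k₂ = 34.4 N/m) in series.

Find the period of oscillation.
k_eq = k₁k₂/(k₁+k₂) = 16.69 N/m
T = 2π√(m/k_eq) = 2π√(0.92/16.69) = 1.475 s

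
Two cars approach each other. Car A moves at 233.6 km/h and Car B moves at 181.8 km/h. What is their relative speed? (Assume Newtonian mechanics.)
v_rel = v_A + v_B = 233.6 + 181.8 = 415.4 km/h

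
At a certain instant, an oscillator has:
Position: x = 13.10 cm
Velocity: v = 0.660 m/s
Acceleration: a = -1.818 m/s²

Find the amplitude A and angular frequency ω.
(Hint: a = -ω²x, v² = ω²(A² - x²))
a = −ω²x → ω = √(|a|/x) = √(1.818/0.131) = 3.725 rad/s
v² = ω²(A² − x²) → A = √(x² + v²/ω²) = √(0.131² + 0.66²/3.725²) = 0.2203 m = 22.03 cm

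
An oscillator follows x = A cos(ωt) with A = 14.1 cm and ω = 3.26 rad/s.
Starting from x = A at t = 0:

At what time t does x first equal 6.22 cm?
cos(ωt) = x/A = 6.22/14.1 = 0.4411
ωt = arccos(0.4411) = 1.114 rad
t = 1.114/3.26 = 0.3417 s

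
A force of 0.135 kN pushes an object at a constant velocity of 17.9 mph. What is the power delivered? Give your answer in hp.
P = Fv = 135 N × 8.002 m/s = 1080 W = 1.449 hp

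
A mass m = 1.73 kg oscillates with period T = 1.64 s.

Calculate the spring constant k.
T = 2π√(m/k) → k = m(2π/T)² = 1.73×(2π/1.64)² = 25.39 N/m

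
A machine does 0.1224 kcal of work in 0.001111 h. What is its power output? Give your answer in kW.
P = W/t = 512.1 J / 4 s = 128 W = 0.128 kW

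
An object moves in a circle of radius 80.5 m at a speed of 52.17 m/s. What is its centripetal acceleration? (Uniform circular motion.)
a_c = v²/r = 52.17²/80.5 = 2721.71/80.5 = 33.81 m/s²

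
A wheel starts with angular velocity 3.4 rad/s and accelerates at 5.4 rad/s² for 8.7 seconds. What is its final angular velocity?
ω = ω₀ + αt = 3.4 + 5.4 × 8.7 = 50.38 rad/s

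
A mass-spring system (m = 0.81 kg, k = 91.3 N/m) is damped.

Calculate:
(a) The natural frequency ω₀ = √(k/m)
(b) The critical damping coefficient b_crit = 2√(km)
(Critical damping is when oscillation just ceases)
ω₀ = √(k/m) = √(91.3/0.81) = 10.62 rad/s
b_crit = 2√(km) = 2√(91.3×0.81) = 17.2 kg/s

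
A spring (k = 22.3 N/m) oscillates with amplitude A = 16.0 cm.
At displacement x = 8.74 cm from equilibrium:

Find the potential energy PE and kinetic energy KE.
E_total = ½kA² = ½×22.3×(0.16)² = 0.2854 J
PE = ½kx² = ½×22.3×(0.0874)² = 0.08517 J
KE = E_total − PE = 0.2003 J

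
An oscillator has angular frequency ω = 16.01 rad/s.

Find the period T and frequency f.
T = 2π/ω = 2π/16.01 = 0.3925 s; f = ω/2π = 2.548 Hz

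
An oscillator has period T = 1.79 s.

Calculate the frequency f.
f = 1/T = 1/1.79 = 0.5587 Hz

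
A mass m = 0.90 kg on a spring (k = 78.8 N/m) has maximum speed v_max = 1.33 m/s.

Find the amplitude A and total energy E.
½mv²_max = ½kA² → A = v_max√(m/k) = 1.33×√(0.9/78.8) = 0.1421 m = 14.21 cm
E = ½mv²_max = ½×0.9×1.33² = 0.796 J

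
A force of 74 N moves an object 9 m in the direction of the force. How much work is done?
W = Fd = 74×9 = 666.0 J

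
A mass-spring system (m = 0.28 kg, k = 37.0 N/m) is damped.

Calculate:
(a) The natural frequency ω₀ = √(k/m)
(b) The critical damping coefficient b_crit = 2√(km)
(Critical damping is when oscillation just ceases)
ω₀ = √(k/m) = √(37.0/0.28) = 11.5 rad/s
b_crit = 2√(km) = 2√(37.0×0.28) = 6.437 kg/s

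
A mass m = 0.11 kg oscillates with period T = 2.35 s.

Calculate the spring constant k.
T = 2π√(m/k) → k = m(2π/T)² = 0.11×(2π/2.35)² = 0.7864 N/m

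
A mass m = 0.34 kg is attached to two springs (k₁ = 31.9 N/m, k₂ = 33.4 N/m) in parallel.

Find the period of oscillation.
k_eq = k₁+k₂ = 65.3 N/m
T = 2π√(m/k_eq) = 2π√(0.34/65.3) = 0.4534 s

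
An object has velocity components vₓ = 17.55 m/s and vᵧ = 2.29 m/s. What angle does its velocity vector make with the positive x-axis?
θ = arctan(vᵧ/vₓ) = arctan(2.29/17.55) = 7.43°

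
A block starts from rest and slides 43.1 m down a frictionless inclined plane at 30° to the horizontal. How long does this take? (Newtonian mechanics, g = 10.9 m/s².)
a = g sin(θ) = 10.9 × sin(30°) = 5.45 m/s²
t = √(2d/a) = √(2 × 43.1 / 5.45) = 3.98 s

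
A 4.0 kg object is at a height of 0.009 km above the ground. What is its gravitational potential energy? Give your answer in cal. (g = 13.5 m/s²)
PE = mgh = 4 kg × 13.5 m/s² × 9 m = 486 J = 116.2 cal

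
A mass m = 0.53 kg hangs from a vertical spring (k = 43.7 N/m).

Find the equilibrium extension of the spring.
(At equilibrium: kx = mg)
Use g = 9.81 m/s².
x_eq = mg/k = 0.53×9.81/43.7 = 0.119 m = 11.9 cm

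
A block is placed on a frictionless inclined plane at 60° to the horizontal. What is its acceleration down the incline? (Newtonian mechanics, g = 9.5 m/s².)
a = g sin(θ) = 9.5 × sin(60°) = 9.5 × 0.866 = 8.23 m/s²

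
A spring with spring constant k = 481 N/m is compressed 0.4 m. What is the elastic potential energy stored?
PE = ½kx² = ½×481×0.4² = 38.48 J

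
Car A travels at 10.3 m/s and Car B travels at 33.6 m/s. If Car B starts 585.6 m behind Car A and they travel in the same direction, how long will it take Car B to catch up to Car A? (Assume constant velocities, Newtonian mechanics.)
Relative speed: v_rel = 33.6 - 10.3 = 23.3 m/s
Time to catch: t = d₀/v_rel = 585.6/23.3 = 25.13 s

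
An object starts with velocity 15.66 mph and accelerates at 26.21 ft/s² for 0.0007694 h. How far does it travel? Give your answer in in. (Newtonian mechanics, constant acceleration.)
d = v₀t + ½at² (with unit conversion) = 1970.0 in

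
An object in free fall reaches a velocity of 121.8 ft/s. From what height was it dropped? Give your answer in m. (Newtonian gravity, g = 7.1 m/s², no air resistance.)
h = v²/(2g) (with unit conversion) = 97.06 m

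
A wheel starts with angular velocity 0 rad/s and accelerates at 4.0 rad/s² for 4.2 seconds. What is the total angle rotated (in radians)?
θ = ω₀t + ½αt² = 0×4.2 + ½×4.0×4.2² = 35.28 rad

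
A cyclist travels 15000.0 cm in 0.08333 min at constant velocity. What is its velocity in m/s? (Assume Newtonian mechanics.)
v = d/t (with unit conversion) = 30.0 m/s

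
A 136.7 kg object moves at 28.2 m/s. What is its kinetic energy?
KE = ½mv² = ½×136.7×28.2² = 54354.65 J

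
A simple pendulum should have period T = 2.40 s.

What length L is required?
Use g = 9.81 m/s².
T = 2π√(L/g) → L = g(T/2π)² = 9.81×(2.4/2π)² = 1.431 m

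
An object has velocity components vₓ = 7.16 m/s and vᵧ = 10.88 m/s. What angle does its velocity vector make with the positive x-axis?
θ = arctan(vᵧ/vₓ) = arctan(10.88/7.16) = 56.65°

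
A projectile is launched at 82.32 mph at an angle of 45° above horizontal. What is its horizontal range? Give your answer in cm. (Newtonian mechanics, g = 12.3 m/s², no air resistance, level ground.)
R = v₀² sin(2θ) / g (with unit conversion) = 11010.0 cm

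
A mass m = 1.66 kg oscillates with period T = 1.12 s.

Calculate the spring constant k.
T = 2π√(m/k) → k = m(2π/T)² = 1.66×(2π/1.12)² = 52.24 N/m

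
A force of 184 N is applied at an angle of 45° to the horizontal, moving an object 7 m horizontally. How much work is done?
W = Fd cosθ = 184×7×cos(45°) = 910.75 J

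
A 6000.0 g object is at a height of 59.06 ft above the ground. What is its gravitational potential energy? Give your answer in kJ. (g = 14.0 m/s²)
PE = mgh = 6 kg × 14.0 m/s² × 18 m = 1512 J = 1.512 kJ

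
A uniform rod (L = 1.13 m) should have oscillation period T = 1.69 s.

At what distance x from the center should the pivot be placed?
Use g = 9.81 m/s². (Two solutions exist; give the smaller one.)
T = 2π√((L²/12 + x²)/(gx)). Let c = T²g/(4π²) = 0.7097.
x² − cx + L²/12 = 0 → x = (c − √(c² − L²/3))/2 = 0.2152 m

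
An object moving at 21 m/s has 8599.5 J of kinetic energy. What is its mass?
KE = ½mv² → m = 2KE/v² = 2×8599.5/21² = 39.0 kg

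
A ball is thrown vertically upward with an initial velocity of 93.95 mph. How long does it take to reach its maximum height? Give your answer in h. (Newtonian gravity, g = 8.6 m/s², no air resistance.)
t_up = v₀/g (with unit conversion) = 0.001357 h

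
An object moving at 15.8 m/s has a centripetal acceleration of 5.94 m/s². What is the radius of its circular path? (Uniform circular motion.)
r = v²/a_c = 15.8²/5.94 = 42.03 m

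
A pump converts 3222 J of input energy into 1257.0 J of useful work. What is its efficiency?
η = W_out/W_in = 1257.0/3222 = 0.3901 = 39.01%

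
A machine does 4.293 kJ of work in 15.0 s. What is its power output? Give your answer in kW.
P = W/t = 4293 J / 15 s = 286.2 W = 0.2862 kW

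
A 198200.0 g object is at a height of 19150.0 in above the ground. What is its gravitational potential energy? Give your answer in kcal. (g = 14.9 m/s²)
PE = mgh = 198.2 kg × 14.9 m/s² × 486.4 m = 1.436e+06 J = 343.3 kcal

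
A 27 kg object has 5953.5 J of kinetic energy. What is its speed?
KE = ½mv² → v = √(2KE/m) = √(2×5953.5/27) = 21.0 m/s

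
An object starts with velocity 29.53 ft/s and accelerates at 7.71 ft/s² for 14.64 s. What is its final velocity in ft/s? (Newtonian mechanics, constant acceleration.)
v = v₀ + at (with unit conversion) = 142.4 ft/s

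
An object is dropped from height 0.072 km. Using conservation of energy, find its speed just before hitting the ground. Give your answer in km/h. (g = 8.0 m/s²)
mgh = ½mv² → v = √(2gh) = √(2×8.0×72) = 33.94 m/s = 122.2 km/h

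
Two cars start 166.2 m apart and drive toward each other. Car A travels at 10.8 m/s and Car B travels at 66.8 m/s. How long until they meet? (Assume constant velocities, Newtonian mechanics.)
Combined speed: v_combined = 10.8 + 66.8 = 77.6 m/s
Time to meet: t = d/77.6 = 166.2/77.6 = 2.14 s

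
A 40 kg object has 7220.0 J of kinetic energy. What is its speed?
KE = ½mv² → v = √(2KE/m) = √(2×7220.0/40) = 19.0 m/s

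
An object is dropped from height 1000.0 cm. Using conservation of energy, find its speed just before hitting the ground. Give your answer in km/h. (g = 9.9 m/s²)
mgh = ½mv² → v = √(2gh) = √(2×9.9×10) = 14.07 m/s = 50.66 km/h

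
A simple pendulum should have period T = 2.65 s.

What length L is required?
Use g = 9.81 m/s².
T = 2π√(L/g) → L = g(T/2π)² = 9.81×(2.65/2π)² = 1.745 m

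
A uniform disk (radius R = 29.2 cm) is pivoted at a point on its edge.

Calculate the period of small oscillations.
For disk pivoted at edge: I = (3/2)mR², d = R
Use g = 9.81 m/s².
I/m = (3/2)R² = 0.1279 m²; d = R = 0.292 m
T = 2π√((3/2)R²/(gR)) = 2π√(3R/(2g)) = 1.328 s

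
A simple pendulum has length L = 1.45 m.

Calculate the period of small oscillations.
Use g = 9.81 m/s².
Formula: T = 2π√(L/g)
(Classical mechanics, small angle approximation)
T = 2π√(L/g) = 2π√(1.45/9.81) = 2.416 s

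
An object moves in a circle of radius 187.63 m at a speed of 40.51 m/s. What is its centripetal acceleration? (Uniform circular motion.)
a_c = v²/r = 40.51²/187.63 = 1641.06/187.63 = 8.75 m/s²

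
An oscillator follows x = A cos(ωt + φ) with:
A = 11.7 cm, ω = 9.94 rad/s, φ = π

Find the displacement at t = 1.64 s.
x = A cos(ωt + φ) = 11.7×cos(9.94×1.64 + π) = 9.698 cm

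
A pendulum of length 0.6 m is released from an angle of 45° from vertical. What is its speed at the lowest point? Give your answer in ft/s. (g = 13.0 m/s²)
h = L(1 − cosθ) = 0.6×(1 − cos45°) = 0.1757 m
v = √(2gh) = √(2×13.0×0.1757) = 2.138 m/s = 7.013 ft/s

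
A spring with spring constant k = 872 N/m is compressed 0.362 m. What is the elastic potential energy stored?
PE = ½kx² = ½×872×0.362² = 57.14 J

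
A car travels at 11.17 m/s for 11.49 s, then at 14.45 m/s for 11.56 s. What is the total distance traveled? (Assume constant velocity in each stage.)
d₁ = v₁t₁ = 11.17 × 11.49 = 128.343 m
d₂ = v₂t₂ = 14.45 × 11.56 = 167.042 m
d_total = 128.343 + 167.042 = 295.39 m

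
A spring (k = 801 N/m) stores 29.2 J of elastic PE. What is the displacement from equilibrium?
PE = ½kx² → x = √(2PE/k) = √(2×29.2/801) = 0.27 m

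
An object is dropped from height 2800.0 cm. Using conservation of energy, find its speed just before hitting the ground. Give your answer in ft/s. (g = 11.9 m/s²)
mgh = ½mv² → v = √(2gh) = √(2×11.9×28) = 25.81 m/s = 84.69 ft/s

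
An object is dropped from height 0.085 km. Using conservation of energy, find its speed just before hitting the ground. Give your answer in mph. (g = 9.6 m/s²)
mgh = ½mv² → v = √(2gh) = √(2×9.6×85) = 40.4 m/s = 90.37 mph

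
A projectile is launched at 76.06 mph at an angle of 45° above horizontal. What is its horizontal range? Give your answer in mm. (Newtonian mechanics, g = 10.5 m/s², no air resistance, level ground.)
R = v₀² sin(2θ) / g (with unit conversion) = 110100.0 mm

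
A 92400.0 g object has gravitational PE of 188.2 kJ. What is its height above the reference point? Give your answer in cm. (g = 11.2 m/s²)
PE = mgh → h = PE/(mg) = 1.882e+05 J / (92.4 kg × 11.2 m/s²) = 181.9 m = 18190.0 cm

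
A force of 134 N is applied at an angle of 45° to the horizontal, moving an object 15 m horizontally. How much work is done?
W = Fd cosθ = 134×15×cos(45°) = 1421.3 J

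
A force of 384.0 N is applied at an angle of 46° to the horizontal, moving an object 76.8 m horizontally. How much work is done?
W = Fd cosθ = 384.0×76.8×cos(46°) = 20486.0 J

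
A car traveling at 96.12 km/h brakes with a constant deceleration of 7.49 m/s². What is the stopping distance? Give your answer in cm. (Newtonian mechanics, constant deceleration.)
d = v₀² / (2a) (with unit conversion) = 4759.0 cm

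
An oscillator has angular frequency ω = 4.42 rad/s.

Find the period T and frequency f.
T = 2π/ω = 2π/4.42 = 1.422 s; f = ω/2π = 0.7035 Hz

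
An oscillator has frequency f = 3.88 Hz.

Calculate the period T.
T = 1/f = 1/3.88 = 0.2577 s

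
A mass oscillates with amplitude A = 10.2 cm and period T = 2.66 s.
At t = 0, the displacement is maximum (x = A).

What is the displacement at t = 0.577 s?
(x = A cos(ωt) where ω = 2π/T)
ω = 2π/T = 2π/2.66 = 2.362 rad/s
x = A cos(ωt) = 10.2×cos(2.362×0.577) = 2.105 cm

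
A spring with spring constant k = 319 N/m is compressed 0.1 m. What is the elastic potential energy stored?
PE = ½kx² = ½×319×0.1² = 1.595 J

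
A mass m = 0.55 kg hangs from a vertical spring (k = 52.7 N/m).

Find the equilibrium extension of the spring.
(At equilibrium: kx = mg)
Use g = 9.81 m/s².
x_eq = mg/k = 0.55×9.81/52.7 = 0.1024 m = 10.24 cm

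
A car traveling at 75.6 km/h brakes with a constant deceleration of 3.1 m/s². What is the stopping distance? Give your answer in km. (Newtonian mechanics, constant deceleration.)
d = v₀² / (2a) (with unit conversion) = 0.07113 km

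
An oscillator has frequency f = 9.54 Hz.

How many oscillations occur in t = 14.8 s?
n = f×t = 9.54×14.8 = 141.2 oscillations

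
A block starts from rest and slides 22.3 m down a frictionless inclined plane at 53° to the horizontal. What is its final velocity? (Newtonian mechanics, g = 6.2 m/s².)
a = g sin(θ) = 6.2 × sin(53°) = 4.95 m/s²
v = √(2ad) = √(2 × 4.95 × 22.3) = 14.86 m/s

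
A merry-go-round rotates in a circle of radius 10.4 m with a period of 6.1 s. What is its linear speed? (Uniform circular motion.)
v = 2πr/T = 2π×10.4/6.1 = 10.71 m/s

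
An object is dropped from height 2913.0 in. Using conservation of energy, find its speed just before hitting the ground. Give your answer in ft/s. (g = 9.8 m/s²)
mgh = ½mv² → v = √(2gh) = √(2×9.8×73.99) = 38.08 m/s = 124.9 ft/s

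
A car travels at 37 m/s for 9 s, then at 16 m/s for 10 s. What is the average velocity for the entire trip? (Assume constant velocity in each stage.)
d₁ = v₁t₁ = 37 × 9 = 333 m
d₂ = v₂t₂ = 16 × 10 = 160 m
d_total = 493 m, t_total = 19 s
v_avg = d_total/t_total = 493/19 = 25.95 m/s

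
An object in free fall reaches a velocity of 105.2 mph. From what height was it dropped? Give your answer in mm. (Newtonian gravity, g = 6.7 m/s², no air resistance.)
h = v²/(2g) (with unit conversion) = 165100.0 mm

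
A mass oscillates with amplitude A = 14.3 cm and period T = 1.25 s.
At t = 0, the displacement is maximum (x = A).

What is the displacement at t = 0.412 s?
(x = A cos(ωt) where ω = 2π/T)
ω = 2π/T = 2π/1.25 = 5.027 rad/s
x = A cos(ωt) = 14.3×cos(5.027×0.412) = -6.858 cm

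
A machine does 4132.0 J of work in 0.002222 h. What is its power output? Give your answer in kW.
P = W/t = 4132 J / 7.999 s = 516.6 W = 0.5166 kW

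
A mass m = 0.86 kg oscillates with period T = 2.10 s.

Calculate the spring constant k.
T = 2π√(m/k) → k = m(2π/T)² = 0.86×(2π/2.1)² = 7.699 N/m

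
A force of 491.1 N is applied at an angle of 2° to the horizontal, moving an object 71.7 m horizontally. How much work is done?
W = Fd cosθ = 491.1×71.7×cos(2°) = 35190.0 J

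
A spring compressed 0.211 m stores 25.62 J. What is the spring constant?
PE = ½kx² → k = 2PE/x² = 2×25.62/0.211² = 1151.0 N/m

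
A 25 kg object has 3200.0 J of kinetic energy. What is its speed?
KE = ½mv² → v = √(2KE/m) = √(2×3200.0/25) = 16.0 m/s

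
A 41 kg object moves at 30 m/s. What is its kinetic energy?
KE = ½mv² = ½×41×30² = 18450.0 J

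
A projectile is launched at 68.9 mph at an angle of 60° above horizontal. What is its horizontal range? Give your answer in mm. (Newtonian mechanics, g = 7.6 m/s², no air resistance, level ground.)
R = v₀² sin(2θ) / g (with unit conversion) = 108100.0 mm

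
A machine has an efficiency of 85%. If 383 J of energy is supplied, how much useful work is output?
W_out = η × W_in = 0.85 × 383 = 325.55 J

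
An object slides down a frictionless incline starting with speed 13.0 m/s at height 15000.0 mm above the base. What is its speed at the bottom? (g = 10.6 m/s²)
½mv₀² + mgh = ½mv² → v = √(v₀² + 2gh) = √(13² + 2×10.6×15) = 22.07 m/s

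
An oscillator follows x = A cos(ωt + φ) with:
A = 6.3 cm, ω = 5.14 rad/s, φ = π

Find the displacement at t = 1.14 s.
x = A cos(ωt + φ) = 6.3×cos(5.14×1.14 + π) = -5.743 cm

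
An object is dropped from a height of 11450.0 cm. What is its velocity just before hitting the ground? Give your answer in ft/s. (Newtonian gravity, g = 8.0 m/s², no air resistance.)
v = √(2gh) (with unit conversion) = 140.4 ft/s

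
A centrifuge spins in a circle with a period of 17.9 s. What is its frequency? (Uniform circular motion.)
f = 1/T = 1/17.9 = 0.0559 Hz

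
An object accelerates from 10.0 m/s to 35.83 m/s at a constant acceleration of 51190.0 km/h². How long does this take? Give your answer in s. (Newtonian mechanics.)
t = (v - v₀)/a (with unit conversion) = 6.539 s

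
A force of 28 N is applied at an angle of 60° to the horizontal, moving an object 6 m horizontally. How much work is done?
W = Fd cosθ = 28×6×cos(60°) = 84.0 J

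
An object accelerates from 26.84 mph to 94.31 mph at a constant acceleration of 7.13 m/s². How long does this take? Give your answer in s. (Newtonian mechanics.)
t = (v - v₀)/a (with unit conversion) = 4.23 s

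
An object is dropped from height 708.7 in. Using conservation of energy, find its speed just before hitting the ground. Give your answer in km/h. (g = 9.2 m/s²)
mgh = ½mv² → v = √(2gh) = √(2×9.2×18) = 18.2 m/s = 65.52 km/h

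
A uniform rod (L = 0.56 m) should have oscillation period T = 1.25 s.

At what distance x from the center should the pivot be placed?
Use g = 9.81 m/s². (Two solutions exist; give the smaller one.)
T = 2π√((L²/12 + x²)/(gx)). Let c = T²g/(4π²) = 0.3883.
x² − cx + L²/12 = 0 → x = (c − √(c² − L²/3))/2 = 0.08664 m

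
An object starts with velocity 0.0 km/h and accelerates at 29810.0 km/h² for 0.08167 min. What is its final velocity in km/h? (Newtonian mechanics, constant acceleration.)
v = v₀ + at (with unit conversion) = 40.58 km/h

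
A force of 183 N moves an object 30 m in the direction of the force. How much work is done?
W = Fd = 183×30 = 5490.0 J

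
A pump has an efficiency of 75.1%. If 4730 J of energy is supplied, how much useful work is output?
W_out = η × W_in = 0.751 × 4730 = 3552.2 J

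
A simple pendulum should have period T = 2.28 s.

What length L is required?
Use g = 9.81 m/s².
T = 2π√(L/g) → L = g(T/2π)² = 9.81×(2.28/2π)² = 1.292 m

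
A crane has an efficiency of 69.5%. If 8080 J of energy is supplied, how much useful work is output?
W_out = η × W_in = 0.695 × 8080 = 5615.6 J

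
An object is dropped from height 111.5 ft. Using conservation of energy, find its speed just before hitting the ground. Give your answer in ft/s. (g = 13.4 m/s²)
mgh = ½mv² → v = √(2gh) = √(2×13.4×33.99) = 30.18 m/s = 99.01 ft/s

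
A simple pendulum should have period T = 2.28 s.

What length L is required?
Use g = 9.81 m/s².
T = 2π√(L/g) → L = g(T/2π)² = 9.81×(2.28/2π)² = 1.292 m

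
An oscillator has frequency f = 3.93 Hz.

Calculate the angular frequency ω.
ω = 2πf = 2π×3.93 = 24.69 rad/s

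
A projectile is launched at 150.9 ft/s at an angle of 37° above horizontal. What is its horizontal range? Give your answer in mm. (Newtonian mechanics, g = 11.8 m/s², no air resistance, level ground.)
R = v₀² sin(2θ) / g (with unit conversion) = 172300.0 mm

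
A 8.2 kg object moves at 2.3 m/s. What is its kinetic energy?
KE = ½mv² = ½×8.2×2.3² = 21.689 J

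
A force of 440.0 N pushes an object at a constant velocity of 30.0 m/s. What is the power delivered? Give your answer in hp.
P = Fv = 440 N × 30 m/s = 1.32e+04 W = 17.7 hp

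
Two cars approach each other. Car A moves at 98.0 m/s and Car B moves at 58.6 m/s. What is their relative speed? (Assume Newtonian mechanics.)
v_rel = v_A + v_B = 98.0 + 58.6 = 156.6 m/s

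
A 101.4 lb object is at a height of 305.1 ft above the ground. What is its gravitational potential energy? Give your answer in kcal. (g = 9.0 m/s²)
PE = mgh = 45.99 kg × 9.0 m/s² × 92.99 m = 3.849e+04 J = 9.2 kcal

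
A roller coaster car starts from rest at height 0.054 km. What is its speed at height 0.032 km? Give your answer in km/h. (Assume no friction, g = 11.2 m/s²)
mgh₁ = ½mv₂² + mgh₂ → v₂ = √(2g(h₁−h₂)) = √(2×11.2×(54−32)) = 22.2 m/s = 79.92 km/h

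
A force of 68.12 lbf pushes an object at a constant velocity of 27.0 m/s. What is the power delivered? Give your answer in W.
P = Fv = 303 N × 27 m/s = 8181 W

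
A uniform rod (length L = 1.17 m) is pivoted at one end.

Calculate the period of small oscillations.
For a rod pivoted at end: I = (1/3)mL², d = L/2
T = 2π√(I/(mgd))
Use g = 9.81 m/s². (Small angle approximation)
I/m = (1/3)L² = 0.4563 m²; d = L/2 = 0.585 m
T = 2π√(I/(mgd)) = 2π√(0.4563/(9.81×0.585)) = 1.772 s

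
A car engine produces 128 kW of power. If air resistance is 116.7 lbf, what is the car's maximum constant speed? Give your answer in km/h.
P = Fv → v = P/F = 128000 W / 519.1 N = 246.6 m/s = 887.7 km/h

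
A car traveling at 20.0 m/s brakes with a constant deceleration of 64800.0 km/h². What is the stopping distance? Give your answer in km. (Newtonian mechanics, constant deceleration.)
d = v₀² / (2a) (with unit conversion) = 0.04 km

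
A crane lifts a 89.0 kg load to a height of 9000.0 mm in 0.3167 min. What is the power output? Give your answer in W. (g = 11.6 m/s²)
W = mgh = 89×11.6×9 = 9292 J
P = W/t = 9292/19 = 489 W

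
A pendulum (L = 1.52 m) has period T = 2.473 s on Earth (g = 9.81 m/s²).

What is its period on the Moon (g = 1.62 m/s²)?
T = 2π√(L/g), so T_moon/T_earth = √(g_earth/g_moon)
T_moon = 2π√(1.52/1.62) = 6.086 s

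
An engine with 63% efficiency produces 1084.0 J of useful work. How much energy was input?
W_in = W_out/η = 1084.0/0.63 = 1720.6 J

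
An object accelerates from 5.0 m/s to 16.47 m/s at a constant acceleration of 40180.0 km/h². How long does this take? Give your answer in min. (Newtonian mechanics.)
t = (v - v₀)/a (with unit conversion) = 0.06166 min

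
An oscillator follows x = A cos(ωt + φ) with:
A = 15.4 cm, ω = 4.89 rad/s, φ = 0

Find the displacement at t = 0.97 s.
x = A cos(ωt + φ) = 15.4×cos(4.89×0.97 + 0) = 0.476 cm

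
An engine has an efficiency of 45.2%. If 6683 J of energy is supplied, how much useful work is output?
W_out = η × W_in = 0.452 × 6683 = 3020.7 J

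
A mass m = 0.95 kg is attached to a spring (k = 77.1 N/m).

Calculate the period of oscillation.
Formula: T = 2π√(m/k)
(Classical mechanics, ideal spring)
T = 2π√(m/k) = 2π√(0.95/77.1) = 0.6975 s; f = 1/T = 1.434 Hz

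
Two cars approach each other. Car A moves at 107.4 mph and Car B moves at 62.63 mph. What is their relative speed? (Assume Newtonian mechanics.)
v_rel = v_A + v_B = 107.4 + 62.63 = 170.0 mph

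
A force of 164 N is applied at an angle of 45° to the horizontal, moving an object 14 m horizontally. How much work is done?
W = Fd cosθ = 164×14×cos(45°) = 1623.5 J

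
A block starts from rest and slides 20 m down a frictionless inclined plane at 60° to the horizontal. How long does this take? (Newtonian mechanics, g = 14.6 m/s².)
a = g sin(θ) = 14.6 × sin(60°) = 12.64 m/s²
t = √(2d/a) = √(2 × 20 / 12.64) = 1.78 s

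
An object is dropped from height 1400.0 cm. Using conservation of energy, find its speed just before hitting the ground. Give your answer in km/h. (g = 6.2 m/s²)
mgh = ½mv² → v = √(2gh) = √(2×6.2×14) = 13.18 m/s = 47.43 km/h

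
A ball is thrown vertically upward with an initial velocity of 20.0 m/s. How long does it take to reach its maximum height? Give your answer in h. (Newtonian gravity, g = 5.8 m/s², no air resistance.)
t_up = v₀/g (with unit conversion) = 0.0009579 h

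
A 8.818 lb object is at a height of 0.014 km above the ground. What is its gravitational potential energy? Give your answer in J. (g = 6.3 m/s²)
PE = mgh = 4 kg × 6.3 m/s² × 14 m = 352.8 J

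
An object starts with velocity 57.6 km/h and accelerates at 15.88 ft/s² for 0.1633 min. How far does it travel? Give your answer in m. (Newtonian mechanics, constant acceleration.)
d = v₀t + ½at² (with unit conversion) = 389.1 m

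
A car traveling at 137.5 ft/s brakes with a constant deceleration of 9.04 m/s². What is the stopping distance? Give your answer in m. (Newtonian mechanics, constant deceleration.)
d = v₀² / (2a) (with unit conversion) = 97.15 m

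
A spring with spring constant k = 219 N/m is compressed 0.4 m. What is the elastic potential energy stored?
PE = ½kx² = ½×219×0.4² = 17.52 J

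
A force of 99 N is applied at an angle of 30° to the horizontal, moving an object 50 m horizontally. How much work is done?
W = Fd cosθ = 99×50×cos(30°) = 4286.8 J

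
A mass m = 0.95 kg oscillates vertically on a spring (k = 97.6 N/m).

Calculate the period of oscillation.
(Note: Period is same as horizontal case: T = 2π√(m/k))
T = 2π√(m/k) = 2π√(0.95/97.6) = 0.6199 s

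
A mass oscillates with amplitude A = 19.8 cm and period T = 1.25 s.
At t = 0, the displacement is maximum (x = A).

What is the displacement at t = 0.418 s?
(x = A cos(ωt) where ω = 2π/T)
ω = 2π/T = 2π/1.25 = 5.027 rad/s
x = A cos(ωt) = 19.8×cos(5.027×0.418) = -10.01 cm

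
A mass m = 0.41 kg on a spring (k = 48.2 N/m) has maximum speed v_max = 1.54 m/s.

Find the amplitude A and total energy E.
½mv²_max = ½kA² → A = v_max√(m/k) = 1.54×√(0.41/48.2) = 0.142 m = 14.2 cm
E = ½mv²_max = ½×0.41×1.54² = 0.4862 J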